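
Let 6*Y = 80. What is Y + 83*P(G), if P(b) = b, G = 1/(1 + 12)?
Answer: 769/39 ≈ 19.718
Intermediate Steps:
Y = 40/3 (Y = (1/6)*80 = 40/3 ≈ 13.333)
G = 1/13 ≈ 0.076923
Y + 83*P(G) = 40/3 + 83*(1/13) = 40/3 + 83/13 = 769/39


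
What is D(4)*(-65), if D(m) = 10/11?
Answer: -650/11 ≈ -59.091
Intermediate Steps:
D(m) = 10/11 (D(m) = 10*(1/11) = 10/11)
D(4)*(-65) = (10/11)*(-65) = -650/11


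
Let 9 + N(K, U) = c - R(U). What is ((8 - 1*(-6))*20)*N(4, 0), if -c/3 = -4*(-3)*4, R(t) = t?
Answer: -42840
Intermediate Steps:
c = -144 (c = -3*(-4*(-3))*4 = -36*4 = -3*48 = -144)
N(K, U) = -153 - U (N(K, U) = -9 + (-144 - U) = -153 - U)
((8 - 1*(-6))*20)*N(4, 0) = ((8 - 1*(-6))*20)*(-153 - 1*0) = ((8 + 6)*20)*(-153 + 0) = (14*20)*(-153) = 280*(-153) = -42840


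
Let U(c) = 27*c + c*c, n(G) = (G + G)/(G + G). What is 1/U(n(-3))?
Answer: 1/28 ≈ 0.035714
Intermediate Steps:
n(G) = 1 (n(G) = (2*G)/((2*G)) = (2*G)*(1/(2*G)) = 1)
U(c) = c**2 + 27*c (U(c) = 27*c + c**2 = c**2 + 27*c)
1/U(n(-3)) = 1/(1*(27 + 1)) = 1/(1*28) = 1/28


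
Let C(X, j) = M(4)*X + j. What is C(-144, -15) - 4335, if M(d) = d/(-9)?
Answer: -4286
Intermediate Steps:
M(d) = -d/9 (M(d) = d*(-1/9) = -d/9)
C(X, j) = j - 4*X/9 (C(X, j) = (-1/9*4)*X + j = -4*X/9 + j = j - 4*X/9)
C(-144, -15) - 4335 = (-15 - 4/9*(-144)) - 4335 = (-15 + 64) - 4335 = 49 - 4335 = -4286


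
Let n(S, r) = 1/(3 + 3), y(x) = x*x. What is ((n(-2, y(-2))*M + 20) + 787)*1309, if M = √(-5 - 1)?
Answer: 1056363 + 1309*I*√6/6 ≈ 1.0564e+6 + 534.4*I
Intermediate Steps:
y(x) = x²
n(S, r) = ⅙ (n(S, r) = 1/6 = ⅙)
M = I*√6 (M = √(-6) = I*√6 ≈ 2.4495*I)
((n(-2, y(-2))*M + 20) + 787)*1309 = (((I*√6)/6 + 20) + 787)*1309 = ((I*√6/6 + 20) + 787)*1309 = ((20 + I*√6/6) + 787)*1309 = (807 + I*√6/6)*1309 = 1056363 + 1309*I*√6/6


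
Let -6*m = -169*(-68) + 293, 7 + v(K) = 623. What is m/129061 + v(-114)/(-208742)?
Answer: -1468516963/80821353786 ≈ -0.018170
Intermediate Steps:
v(K) = 616 (v(K) = -7 + 623 = 616)
m = -11785/6 (m = -(-169*(-68) + 293)/6 = -(11492 + 293)/6 = -1/6*11785 = -11785/6 ≈ -1964.2)
m/129061 + v(-114)/(-208742) = -11785/6/129061 + 616/(-208742) = -11785/6*1/129061 + 616*(-1/208742) = -11785/774366 - 308/104371 = -1468516963/80821353786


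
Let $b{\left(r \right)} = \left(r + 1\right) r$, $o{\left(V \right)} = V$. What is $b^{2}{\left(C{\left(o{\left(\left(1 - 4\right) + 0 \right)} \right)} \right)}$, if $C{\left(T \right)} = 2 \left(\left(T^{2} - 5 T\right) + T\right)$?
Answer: $3261636$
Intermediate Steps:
$C{\left(T \right)} = - 8 T + 2 T^{2}$ ($C{\left(T \right)} = 2 \left(T^{2} - 4 T\right) = - 8 T + 2 T^{2}$)
$b{\left(r \right)} = r \left(1 + r\right)$ ($b{\left(r \right)} = \left(1 + r\right) r = r \left(1 + r\right)$)
$b^{2}{\left(C{\left(o{\left(\left(1 - 4\right) + 0 \right)} \right)} \right)} = \left(2 \left(\left(1 - 4\right) + 0\right) \left(-4 + \left(\left(1 - 4\right) + 0\right)\right) \left(1 + 2 \left(\left(1 - 4\right) + 0\right) \left(-4 + \left(\left(1 - 4\right) + 0\right)\right)\right)\right)^{2} = \left(2 \left(-3 + 0\right) \left(-4 + \left(-3 + 0\right)\right) \left(1 + 2 \left(-3 + 0\right) \left(-4 + \left(-3 + 0\right)\right)\right)\right)^{2} = \left(2 \left(-3\right) \left(-4 - 3\right) \left(1 + 2 \left(-3\right) \left(-4 - 3\right)\right)\right)^{2} = \left(2 \left(-3\right) \left(-7\right) \left(1 + 2 \left(-3\right) \left(-7\right)\right)\right)^{2} = \left(42 \left(1 + 42\right)\right)^{2} = \left(42 \cdot 43\right)^{2} = 1806^{2} = 3261636$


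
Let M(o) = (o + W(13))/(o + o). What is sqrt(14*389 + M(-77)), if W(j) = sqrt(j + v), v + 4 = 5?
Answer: sqrt(129169194 - 154*sqrt(14))/154 ≈ 73.800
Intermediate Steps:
v = 1 (v = -4 + 5 = 1)
W(j) = sqrt(1 + j) (W(j) = sqrt(j + 1) = sqrt(1 + j))
M(o) = (o + sqrt(14))/(2*o) (M(o) = (o + sqrt(1 + 13))/(o + o) = (o + sqrt(14))/((2*o)) = (o + sqrt(14))*(1/(2*o)) = (o + sqrt(14))/(2*o))
sqrt(14*389 + M(-77)) = sqrt(14*389 + (1/2)*(-77 + sqrt(14))/(-77)) = sqrt(5446 + (1/2)*(-1/77)*(-77 + sqrt(14))) = sqrt(5446 + (1/2 - sqrt(14)/154)) = sqrt(10893/2 - sqrt(14)/154)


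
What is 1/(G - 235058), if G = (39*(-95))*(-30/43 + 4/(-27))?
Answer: -387/89754676 ≈ -4.3118e-6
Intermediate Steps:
G = 1212770/387 (G = -3705*(-30*1/43 + 4*(-1/27)) = -3705*(-30/43 - 4/27) = -3705*(-982/1161) = 1212770/387 ≈ 3133.8)
1/(G - 235058) = 1/(1212770/387 - 235058) = 1/(-89754676/387) = -387/89754676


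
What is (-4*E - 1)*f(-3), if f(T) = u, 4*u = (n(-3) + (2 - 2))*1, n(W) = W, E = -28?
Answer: -333/4 ≈ -83.250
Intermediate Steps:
u = -3/4 (u = ((-3 + (2 - 2))*1)/4 = ((-3 + 0)*1)/4 = (-3*1)/4 = (1/4)*(-3) = -3/4 ≈ -0.75000)
f(T) = -3/4
(-4*E - 1)*f(-3) = (-4*(-28) - 1)*(-3/4) = (112 - 1)*(-3/4) = 111*(-3/4) = -333/4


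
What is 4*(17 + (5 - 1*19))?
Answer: 12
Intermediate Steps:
4*(17 + (5 - 1*19)) = 4*(17 + (5 - 19)) = 4*(17 - 14) = 4*3 = 12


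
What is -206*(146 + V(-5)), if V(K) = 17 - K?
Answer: -34608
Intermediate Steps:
-206*(146 + V(-5)) = -206*(146 + (17 - 1*(-5))) = -206*(146 + (17 + 5)) = -206*(146 + 22) = -206*168 = -34608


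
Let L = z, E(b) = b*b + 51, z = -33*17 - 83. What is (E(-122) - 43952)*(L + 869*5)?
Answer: -107391917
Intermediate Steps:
z = -644 (z = -561 - 83 = -644)
E(b) = 51 + b² (E(b) = b² + 51 = 51 + b²)
L = -644
(E(-122) - 43952)*(L + 869*5) = ((51 + (-122)²) - 43952)*(-644 + 869*5) = ((51 + 14884) - 43952)*(-644 + 4345) = (14935 - 43952)*3701 = -29017*3701 = -107391917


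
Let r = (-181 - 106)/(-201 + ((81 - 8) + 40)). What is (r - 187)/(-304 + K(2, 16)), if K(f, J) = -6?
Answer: 16169/27280 ≈ 0.59270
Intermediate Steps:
r = 287/88 (r = -287/(-201 + (73 + 40)) = -287/(-201 + 113) = -287/(-88) = -287*(-1/88) = 287/88 ≈ 3.2614)
(r - 187)/(-304 + K(2, 16)) = (287/88 - 187)/(-304 - 6) = -16169/88/(-310) = -16169/88*(-1/310) = 16169/27280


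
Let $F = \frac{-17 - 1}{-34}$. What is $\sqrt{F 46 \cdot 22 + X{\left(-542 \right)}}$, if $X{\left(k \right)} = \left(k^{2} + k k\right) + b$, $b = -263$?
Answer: $\frac{\sqrt{169874421}}{17} \approx 766.68$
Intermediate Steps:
$F = \frac{9}{17}$ ($F = \left(-18\right) \left(- \frac{1}{34}\right) = \frac{9}{17} \approx 0.52941$)
$X{\left(k \right)} = -263 + 2 k^{2}$ ($X{\left(k \right)} = \left(k^{2} + k k\right) - 263 = \left(k^{2} + k^{2}\right) - 263 = 2 k^{2} - 263 = -263 + 2 k^{2}$)
$\sqrt{F 46 \cdot 22 + X{\left(-542 \right)}} = \sqrt{\frac{9}{17} \cdot 46 \cdot 22 - \left(263 - 2 \left(-542\right)^{2}\right)} = \sqrt{\frac{414}{17} \cdot 22 + \left(-263 + 2 \cdot 293764\right)} = \sqrt{\frac{9108}{17} + \left(-263 + 587528\right)} = \sqrt{\frac{9108}{17} + 587265} = \sqrt{\frac{9992613}{17}} = \frac{\sqrt{169874421}}{17}$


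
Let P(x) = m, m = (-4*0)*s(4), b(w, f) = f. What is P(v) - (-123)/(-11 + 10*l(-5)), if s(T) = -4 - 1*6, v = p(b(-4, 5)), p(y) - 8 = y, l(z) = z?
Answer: -123/61 ≈ -2.0164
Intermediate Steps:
p(y) = 8 + y
v = 13 (v = 8 + 5 = 13)
s(T) = -10 (s(T) = -4 - 6 = -10)
m = 0 (m = -4*0*(-10) = 0*(-10) = 0)
P(x) = 0
P(v) - (-123)/(-11 + 10*l(-5)) = 0 - (-123)/(-11 + 10*(-5)) = 0 - (-123)/(-11 - 50) = 0 - (-123)/(-61) = 0 - (-123)*(-1)/61 = 0 - 1*123/61 = 0 - 123/61 = -123/61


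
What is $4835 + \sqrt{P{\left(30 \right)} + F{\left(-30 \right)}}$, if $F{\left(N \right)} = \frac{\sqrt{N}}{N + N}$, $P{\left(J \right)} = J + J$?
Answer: $4835 + \frac{\sqrt{54000 - 15 i \sqrt{30}}}{30} \approx 4842.8 - 0.0058926 i$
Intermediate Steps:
$P{\left(J \right)} = 2 J$
$F{\left(N \right)} = \frac{1}{2 \sqrt{N}}$ ($F{\left(N \right)} = \frac{\sqrt{N}}{2 N} = \frac{1}{2 N} \sqrt{N} = \frac{1}{2 \sqrt{N}}$)
$4835 + \sqrt{P{\left(30 \right)} + F{\left(-30 \right)}} = 4835 + \sqrt{2 \cdot 30 + \frac{1}{2 i \sqrt{30}}} = 4835 + \sqrt{60 + \frac{\left(- \frac{1}{30}\right) i \sqrt{30}}{2}} = 4835 + \sqrt{60 - \frac{i \sqrt{30}}{60}}$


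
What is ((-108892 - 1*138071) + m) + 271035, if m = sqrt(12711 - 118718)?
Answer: 24072 + I*sqrt(106007) ≈ 24072.0 + 325.59*I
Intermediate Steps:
m = I*sqrt(106007) (m = sqrt(-106007) = I*sqrt(106007) ≈ 325.59*I)
((-108892 - 1*138071) + m) + 271035 = ((-108892 - 1*138071) + I*sqrt(106007)) + 271035 = ((-108892 - 138071) + I*sqrt(106007)) + 271035 = (-246963 + I*sqrt(106007)) + 271035 = 24072 + I*sqrt(106007)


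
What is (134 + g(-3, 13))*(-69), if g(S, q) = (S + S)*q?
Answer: -3864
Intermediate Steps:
g(S, q) = 2*S*q (g(S, q) = (2*S)*q = 2*S*q)
(134 + g(-3, 13))*(-69) = (134 + 2*(-3)*13)*(-69) = (134 - 78)*(-69) = 56*(-69) = -3864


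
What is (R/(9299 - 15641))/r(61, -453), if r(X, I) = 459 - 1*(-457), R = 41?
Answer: -41/5809272 ≈ -7.0577e-6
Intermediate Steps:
r(X, I) = 916 (r(X, I) = 459 + 457 = 916)
(R/(9299 - 15641))/r(61, -453) = (41/(9299 - 15641))/916 = (41/(-6342))*(1/916) = -1/6342*41*(1/916) = -41/6342*1/916 = -41/5809272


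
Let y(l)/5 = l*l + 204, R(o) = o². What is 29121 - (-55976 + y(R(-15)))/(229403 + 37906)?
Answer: 7784107220/267309 ≈ 29120.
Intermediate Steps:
y(l) = 1020 + 5*l² (y(l) = 5*(l*l + 204) = 5*(l² + 204) = 5*(204 + l²) = 1020 + 5*l²)
29121 - (-55976 + y(R(-15)))/(229403 + 37906) = 29121 - (-55976 + (1020 + 5*((-15)²)²))/(229403 + 37906) = 29121 - (-55976 + (1020 + 5*225²))/267309 = 29121 - (-55976 + (1020 + 5*50625))/267309 = 29121 - (-55976 + (1020 + 253125))/267309 = 29121 - (-55976 + 254145)/267309 = 29121 - 198169/267309 = 7784107220/267309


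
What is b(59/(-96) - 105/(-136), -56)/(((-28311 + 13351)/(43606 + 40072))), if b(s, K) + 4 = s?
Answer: 262372369/12207360 ≈ 21.493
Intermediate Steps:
b(s, K) = -4 + s
b(59/(-96) - 105/(-136), -56)/(((-28311 + 13351)/(43606 + 40072))) = (-4 + (59/(-96) - 105/(-136)))/(((-28311 + 13351)/(43606 + 40072))) = (-4 + (59*(-1/96) - 105*(-1/136)))/((-14960/83678)) = (-4 + (-59/96 + 105/136))/((-14960*1/83678)) = (-4 + 257/1632)/(-7480/41839) = -6271/1632*(-41839/7480) = 262372369/12207360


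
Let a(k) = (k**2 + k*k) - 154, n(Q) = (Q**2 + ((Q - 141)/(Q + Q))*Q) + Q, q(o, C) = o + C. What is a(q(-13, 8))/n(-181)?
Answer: -104/32419 ≈ -0.0032080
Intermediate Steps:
q(o, C) = C + o
n(Q) = -141/2 + Q**2 + 3*Q/2 (n(Q) = (Q**2 + ((-141 + Q)/((2*Q)))*Q) + Q = (Q**2 + ((-141 + Q)*(1/(2*Q)))*Q) + Q = (Q**2 + ((-141 + Q)/(2*Q))*Q) + Q = (Q**2 + (-141/2 + Q/2)) + Q = (-141/2 + Q**2 + Q/2) + Q = -141/2 + Q**2 + 3*Q/2)
a(k) = -154 + 2*k**2 (a(k) = (k**2 + k**2) - 154 = 2*k**2 - 154 = -154 + 2*k**2)
a(q(-13, 8))/n(-181) = (-154 + 2*(8 - 13)**2)/(-141/2 + (-181)**2 + (3/2)*(-181)) = (-154 + 2*(-5)**2)/(-141/2 + 32761 - 543/2) = (-154 + 2*25)/32419 = (-154 + 50)*(1/32419) = -104*1/32419 = -104/32419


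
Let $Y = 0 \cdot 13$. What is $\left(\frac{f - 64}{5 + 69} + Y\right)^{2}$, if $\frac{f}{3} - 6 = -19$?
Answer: $\frac{10609}{5476} \approx 1.9374$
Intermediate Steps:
$f = -39$ ($f = 18 + 3 \left(-19\right) = 18 - 57 = -39$)
$Y = 0$
$\left(\frac{f - 64}{5 + 69} + Y\right)^{2} = \left(\frac{-39 - 64}{5 + 69} + 0\right)^{2} = \left(- \frac{103}{74} + 0\right)^{2} = \left(- \frac{103}{74}\right)^{2} = \frac{10609}{5476}$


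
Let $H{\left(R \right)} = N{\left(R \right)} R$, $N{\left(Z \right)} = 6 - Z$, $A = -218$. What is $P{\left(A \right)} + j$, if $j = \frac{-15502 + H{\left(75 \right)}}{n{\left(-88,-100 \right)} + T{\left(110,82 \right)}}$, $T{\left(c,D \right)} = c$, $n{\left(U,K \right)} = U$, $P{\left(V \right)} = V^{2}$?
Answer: $\frac{1024851}{22} \approx 46584.0$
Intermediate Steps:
$H{\left(R \right)} = R \left(6 - R\right)$ ($H{\left(R \right)} = \left(6 - R\right) R = R \left(6 - R\right)$)
$j = - \frac{20677}{22}$ ($j = \frac{-15502 + 75 \left(6 - 75\right)}{-88 + 110} = \frac{-15502 + 75 \left(6 - 75\right)}{22} = \left(-15502 + 75 \left(-69\right)\right) \frac{1}{22} = \left(-15502 - 5175\right) \frac{1}{22} = \left(-20677\right) \frac{1}{22} = - \frac{20677}{22} \approx -939.86$)
$P{\left(A \right)} + j = \left(-218\right)^{2} - \frac{20677}{22} = 47524 - \frac{20677}{22} = \frac{1024851}{22}$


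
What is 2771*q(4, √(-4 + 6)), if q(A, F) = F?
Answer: 2771*√2 ≈ 3918.8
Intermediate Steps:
2771*q(4, √(-4 + 6)) = 2771*√(-4 + 6) = 2771*√2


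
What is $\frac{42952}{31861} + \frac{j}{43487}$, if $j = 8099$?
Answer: $\frac{2125895863}{1385539307} \approx 1.5343$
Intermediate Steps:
$\frac{42952}{31861} + \frac{j}{43487} = \frac{42952}{31861} + \frac{8099}{43487} = \frac{2125895863}{1385539307}$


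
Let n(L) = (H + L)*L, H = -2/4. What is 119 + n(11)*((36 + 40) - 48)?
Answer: 3353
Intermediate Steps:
H = -1/2 (H = -2*1/4 = -1/2 ≈ -0.50000)
n(L) = L*(-1/2 + L) (n(L) = (-1/2 + L)*L = L*(-1/2 + L))
119 + n(11)*((36 + 40) - 48) = 119 + (11*(-1/2 + 11))*((36 + 40) - 48) = 119 + (11*(21/2))*(76 - 48) = 119 + (231/2)*28 = 119 + 3234 = 3353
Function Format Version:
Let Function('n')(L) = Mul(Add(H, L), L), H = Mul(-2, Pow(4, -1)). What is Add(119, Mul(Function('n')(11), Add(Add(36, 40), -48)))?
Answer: 3353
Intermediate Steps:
H = Rational(-1, 2) (H = Mul(-2, Rational(1, 4)) = Rational(-1, 2) ≈ -0.50000)
Function('n')(L) = Mul(L, Add(Rational(-1, 2), L)) (Function('n')(L) = Mul(Add(Rational(-1, 2), L), L) = Mul(L, Add(Rational(-1, 2), L)))
Add(119, Mul(Function('n')(11), Add(Add(36, 40), -48))) = Add(119, Mul(Mul(11, Add(Rational(-1, 2), 11)), Add(Add(36, 40), -48))) = Add(119, Mul(Mul(11, Rational(21, 2)), Add(76, -48))) = Add(119, Mul(Rational(231, 2), 28)) = Add(119, 3234) = 3353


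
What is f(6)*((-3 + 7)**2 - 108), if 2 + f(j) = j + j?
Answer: -920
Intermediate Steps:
f(j) = -2 + 2*j (f(j) = -2 + (j + j) = -2 + 2*j)
f(6)*((-3 + 7)**2 - 108) = (-2 + 2*6)*((-3 + 7)**2 - 108) = (-2 + 12)*(4**2 - 108) = 10*(16 - 108) = 10*(-92) = -920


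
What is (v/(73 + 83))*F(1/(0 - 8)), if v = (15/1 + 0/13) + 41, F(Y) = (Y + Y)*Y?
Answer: 7/624 ≈ 0.011218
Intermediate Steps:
F(Y) = 2*Y² (F(Y) = (2*Y)*Y = 2*Y²)
v = 56 (v = (15*1 + 0*(1/13)) + 41 = (15 + 0) + 41 = 15 + 41 = 56)
(v/(73 + 83))*F(1/(0 - 8)) = (56/(73 + 83))*(2*(1/(0 - 8))²) = (56/156)*(2*(1/(-8))²) = ((1/156)*56)*(2*(-⅛)²) = 14*(2*(1/64))/39 = (14/39)*(1/32) = 7/624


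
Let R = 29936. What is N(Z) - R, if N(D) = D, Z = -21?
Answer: -29957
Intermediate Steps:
N(Z) - R = -21 - 1*29936 = -21 - 29936 = -29957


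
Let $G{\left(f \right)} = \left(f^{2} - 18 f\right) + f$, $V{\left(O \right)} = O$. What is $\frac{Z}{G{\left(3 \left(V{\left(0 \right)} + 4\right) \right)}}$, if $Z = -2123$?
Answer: $\frac{2123}{60} \approx 35.383$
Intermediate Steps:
$G{\left(f \right)} = f^{2} - 17 f$
$\frac{Z}{G{\left(3 \left(V{\left(0 \right)} + 4\right) \right)}} = - \frac{2123}{3 \left(0 + 4\right) \left(-17 + 3 \left(0 + 4\right)\right)} = - \frac{2123}{3 \cdot 4 \left(-17 + 3 \cdot 4\right)} = - \frac{2123}{12 \left(-17 + 12\right)} = - \frac{2123}{12 \left(-5\right)} = - \frac{2123}{-60} = \left(-2123\right) \left(- \frac{1}{60}\right) = \frac{2123}{60}$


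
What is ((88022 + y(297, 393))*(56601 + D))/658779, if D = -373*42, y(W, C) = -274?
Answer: 1197321460/219593 ≈ 5452.5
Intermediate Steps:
D = -15666
((88022 + y(297, 393))*(56601 + D))/658779 = ((88022 - 274)*(56601 - 15666))/658779 = (87748*40935)*(1/658779) = 3591964380*(1/658779) = 1197321460/219593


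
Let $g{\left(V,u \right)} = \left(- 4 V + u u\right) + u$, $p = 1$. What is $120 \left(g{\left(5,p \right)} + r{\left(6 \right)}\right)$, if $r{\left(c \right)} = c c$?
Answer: $2160$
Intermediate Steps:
$r{\left(c \right)} = c^{2}$
$g{\left(V,u \right)} = u + u^{2} - 4 V$ ($g{\left(V,u \right)} = \left(- 4 V + u^{2}\right) + u = \left(u^{2} - 4 V\right) + u = u + u^{2} - 4 V$)
$120 \left(g{\left(5,p \right)} + r{\left(6 \right)}\right) = 120 \left(\left(1 + 1^{2} - 20\right) + 6^{2}\right) = 120 \left(\left(1 + 1 - 20\right) + 36\right) = 120 \left(-18 + 36\right) = 120 \cdot 18 = 2160$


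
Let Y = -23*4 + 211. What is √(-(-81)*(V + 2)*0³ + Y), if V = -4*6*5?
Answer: √119 ≈ 10.909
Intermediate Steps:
V = -120 (V = -24*5 = -120)
Y = 119 (Y = -92 + 211 = 119)
√(-(-81)*(V + 2)*0³ + Y) = √(-(-81)*(-120 + 2)*0³ + 119) = √(-(-81)*(-118)*0 + 119) = √(-27*354*0 + 119) = √(-9558*0 + 119) = √(0 + 119) = √119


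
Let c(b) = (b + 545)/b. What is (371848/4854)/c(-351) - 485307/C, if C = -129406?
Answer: -1369407850713/10154877038 ≈ -134.85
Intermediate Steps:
c(b) = (545 + b)/b
(371848/4854)/c(-351) - 485307/C = (371848/4854)/(((545 - 351)/(-351))) - 485307/(-129406) = (371848*(1/4854))/((-1/351*194)) - 485307*(-1/129406) = 185924/(2427*(-194/351)) + 485307/129406 = (185924/2427)*(-351/194) + 485307/129406 = -10876554/78473 + 485307/129406 = -1369407850713/10154877038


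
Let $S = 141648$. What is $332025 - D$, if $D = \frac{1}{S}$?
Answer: $\frac{47030677199}{141648} \approx 3.3203 \cdot 10^{5}$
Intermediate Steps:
$D = \frac{1}{141648} \approx 7.0598 \cdot 10^{-6}$
$332025 - D = 332025 - \frac{1}{141648} = \frac{47030677199}{141648}$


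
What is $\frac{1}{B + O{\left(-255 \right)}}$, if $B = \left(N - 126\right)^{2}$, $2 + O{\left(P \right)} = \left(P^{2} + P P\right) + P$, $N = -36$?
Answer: $\frac{1}{156037} \approx 6.4087 \cdot 10^{-6}$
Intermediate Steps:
$O{\left(P \right)} = -2 + P + 2 P^{2}$ ($O{\left(P \right)} = -2 + \left(\left(P^{2} + P P\right) + P\right) = -2 + \left(\left(P^{2} + P^{2}\right) + P\right) = -2 + \left(2 P^{2} + P\right) = -2 + \left(P + 2 P^{2}\right) = -2 + P + 2 P^{2}$)
$B = 26244$ ($B = \left(-36 - 126\right)^{2} = \left(-162\right)^{2} = 26244$)
$\frac{1}{B + O{\left(-255 \right)}} = \frac{1}{26244 - \left(257 - 130050\right)} = \frac{1}{26244 - -129793} = \frac{1}{26244 + 129793} = \frac{1}{156037}$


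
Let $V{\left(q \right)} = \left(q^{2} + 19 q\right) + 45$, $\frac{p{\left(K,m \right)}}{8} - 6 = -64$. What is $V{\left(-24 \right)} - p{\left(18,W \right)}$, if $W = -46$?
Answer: $629$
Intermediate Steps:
$p{\left(K,m \right)} = -464$ ($p{\left(K,m \right)} = 48 + 8 \left(-64\right) = 48 - 512 = -464$)
$V{\left(q \right)} = 45 + q^{2} + 19 q$
$V{\left(-24 \right)} - p{\left(18,W \right)} = \left(45 + \left(-24\right)^{2} + 19 \left(-24\right)\right) - -464 = \left(45 + 576 - 456\right) + 464 = 165 + 464 = 629$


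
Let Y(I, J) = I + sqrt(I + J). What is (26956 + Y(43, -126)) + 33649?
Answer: 60648 + I*sqrt(83) ≈ 60648.0 + 9.1104*I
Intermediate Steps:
(26956 + Y(43, -126)) + 33649 = (26956 + (43 + sqrt(43 - 126))) + 33649 = (26956 + (43 + sqrt(-83))) + 33649 = (26956 + (43 + I*sqrt(83))) + 33649 = (26999 + I*sqrt(83)) + 33649 = 60648 + I*sqrt(83)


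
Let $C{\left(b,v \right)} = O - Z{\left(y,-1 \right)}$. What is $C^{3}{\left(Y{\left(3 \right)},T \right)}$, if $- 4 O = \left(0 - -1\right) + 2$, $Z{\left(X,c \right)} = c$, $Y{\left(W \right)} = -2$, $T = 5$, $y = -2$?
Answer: $\frac{1}{64} \approx 0.015625$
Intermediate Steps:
$O = - \frac{3}{4}$ ($O = - \frac{\left(0 - -1\right) + 2}{4} = - \frac{\left(0 + 1\right) + 2}{4} = - \frac{1 + 2}{4} = \left(- \frac{1}{4}\right) 3 = - \frac{3}{4} \approx -0.75$)
$C{\left(b,v \right)} = \frac{1}{4}$ ($C{\left(b,v \right)} = - \frac{3}{4} - -1 = - \frac{3}{4} + 1 = \frac{1}{4}$)
$C^{3}{\left(Y{\left(3 \right)},T \right)} = \left(\frac{1}{4}\right)^{3} = \frac{1}{64}$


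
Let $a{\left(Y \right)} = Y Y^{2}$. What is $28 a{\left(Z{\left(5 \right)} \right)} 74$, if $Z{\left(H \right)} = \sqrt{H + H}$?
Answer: $20720 \sqrt{10} \approx 65522.0$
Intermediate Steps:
$Z{\left(H \right)} = \sqrt{2} \sqrt{H}$ ($Z{\left(H \right)} = \sqrt{2 H} = \sqrt{2} \sqrt{H}$)
$a{\left(Y \right)} = Y^{3}$
$28 a{\left(Z{\left(5 \right)} \right)} 74 = 28 \left(\sqrt{2} \sqrt{5}\right)^{3} \cdot 74 = 28 \left(\sqrt{10}\right)^{3} \cdot 74 = 28 \cdot 10 \sqrt{10} \cdot 74 = 280 \sqrt{10} \cdot 74 = 20720 \sqrt{10}$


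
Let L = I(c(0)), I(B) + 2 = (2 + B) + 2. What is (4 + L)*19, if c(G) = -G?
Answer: 114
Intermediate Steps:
I(B) = 2 + B (I(B) = -2 + ((2 + B) + 2) = -2 + (4 + B) = 2 + B)
L = 2 (L = 2 - 1*0 = 2 + 0 = 2)
(4 + L)*19 = (4 + 2)*19 = 6*19 = 114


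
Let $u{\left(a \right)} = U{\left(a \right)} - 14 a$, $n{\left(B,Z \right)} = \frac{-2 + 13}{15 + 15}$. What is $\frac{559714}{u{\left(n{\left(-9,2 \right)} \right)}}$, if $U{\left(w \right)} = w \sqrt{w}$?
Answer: $- \frac{7052396400}{64559} - \frac{16791420 \sqrt{330}}{64559} \approx -1.1396 \cdot 10^{5}$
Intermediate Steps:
$U{\left(w \right)} = w^{\frac{3}{2}}$
$n{\left(B,Z \right)} = \frac{11}{30}$
$u{\left(a \right)} = a^{\frac{3}{2}} - 14 a$
$\frac{559714}{u{\left(n{\left(-9,2 \right)} \right)}} = \frac{559714}{\left(\frac{11}{30}\right)^{\frac{3}{2}} - \frac{77}{15}} = \frac{559714}{\frac{11 \sqrt{330}}{900} - \frac{77}{15}} = \frac{559714}{- \frac{77}{15} + \frac{11 \sqrt{330}}{900}}$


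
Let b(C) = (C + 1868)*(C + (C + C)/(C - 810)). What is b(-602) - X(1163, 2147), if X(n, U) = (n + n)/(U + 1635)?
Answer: -508020453769/667523 ≈ -7.6105e+5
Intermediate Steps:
X(n, U) = 2*n/(1635 + U) (X(n, U) = (2*n)/(1635 + U) = 2*n/(1635 + U))
b(C) = (1868 + C)*(C + 2*C/(-810 + C)) (b(C) = (1868 + C)*(C + (2*C)/(-810 + C)) = (1868 + C)*(C + 2*C/(-810 + C)))
b(-602) - X(1163, 2147) = -602*(-1509344 + (-602)² + 1060*(-602))/(-810 - 602) - 2*1163/(1635 + 2147) = -602*(-1509344 + 362404 - 638120)/(-1412) - 2*1163/3782 = -602*(-1/1412)*(-1785060) - 2*1163/3782 = -268651530/353 - 1*1163/1891 = -268651530/353 - 1163/1891 = -508020453769/667523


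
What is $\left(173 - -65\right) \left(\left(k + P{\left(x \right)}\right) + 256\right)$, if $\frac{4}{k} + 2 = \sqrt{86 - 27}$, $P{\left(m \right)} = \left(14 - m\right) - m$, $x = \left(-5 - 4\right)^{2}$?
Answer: $\frac{1415624}{55} + \frac{952 \sqrt{59}}{55} \approx 25872.0$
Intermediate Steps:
$x = 81$ ($x = \left(-9\right)^{2} = 81$)
$P{\left(m \right)} = 14 - 2 m$
$k = \frac{4}{-2 + \sqrt{59}}$ ($k = \frac{4}{-2 + \sqrt{86 - 27}} = \frac{4}{-2 + \sqrt{59}} \approx 0.70408$)
$\left(173 - -65\right) \left(\left(k + P{\left(x \right)}\right) + 256\right) = \left(173 - -65\right) \left(\left(\left(\frac{8}{55} + \frac{4 \sqrt{59}}{55}\right) + \left(14 - 162\right)\right) + 256\right) = \left(173 + 65\right) \left(\left(\left(\frac{8}{55} + \frac{4 \sqrt{59}}{55}\right) + \left(14 - 162\right)\right) + 256\right) = 238 \left(\left(\left(\frac{8}{55} + \frac{4 \sqrt{59}}{55}\right) - 148\right) + 256\right) = 238 \left(\left(- \frac{8132}{55} + \frac{4 \sqrt{59}}{55}\right) + 256\right) = 238 \left(\frac{5948}{55} + \frac{4 \sqrt{59}}{55}\right) = \frac{1415624}{55} + \frac{952 \sqrt{59}}{55}$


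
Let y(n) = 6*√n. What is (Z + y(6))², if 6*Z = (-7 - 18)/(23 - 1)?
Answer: 3764209/17424 - 25*√6/11 ≈ 210.47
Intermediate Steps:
Z = -25/132 (Z = ((-7 - 18)/(23 - 1))/6 = (-25/22)/6 = (-25*1/22)/6 = (⅙)*(-25/22) = -25/132 ≈ -0.18939)
(Z + y(6))² = (-25/132 + 6*√6)²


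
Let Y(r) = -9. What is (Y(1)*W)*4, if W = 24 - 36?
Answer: 432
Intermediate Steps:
W = -12
(Y(1)*W)*4 = -9*(-12)*4 = 108*4 = 432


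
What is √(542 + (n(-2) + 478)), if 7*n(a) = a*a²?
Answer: 2*√12481/7 ≈ 31.920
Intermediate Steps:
n(a) = a³/7 (n(a) = (a*a²)/7 = a³/7)
√(542 + (n(-2) + 478)) = √(542 + ((⅐)*(-2)³ + 478)) = √(542 + ((⅐)*(-8) + 478)) = √(542 + (-8/7 + 478)) = √(542 + 3338/7) = √(7132/7) = 2*√12481/7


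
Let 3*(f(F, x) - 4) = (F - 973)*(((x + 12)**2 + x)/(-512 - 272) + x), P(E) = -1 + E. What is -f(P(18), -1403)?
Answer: -362496061/294 ≈ -1.2330e+6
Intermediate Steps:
f(F, x) = 4 + (-973 + F)*(-(12 + x)**2/784 + 783*x/784)/3 (f(F, x) = 4 + ((F - 973)*(((x + 12)**2 + x)/(-512 - 272) + x))/3 = 4 + ((-973 + F)*(((12 + x)**2 + x)/(-784) + x))/3 = 4 + ((-973 + F)*((x + (12 + x)**2)*(-1/784) + x))/3 = 4 + ((-973 + F)*((-x/784 - (12 + x)**2/784) + x))/3 = 4 + ((-973 + F)*(-(12 + x)**2/784 + 783*x/784))/3 = 4 + (-973 + F)*(-(12 + x)**2/784 + 783*x/784)/3)
-f(P(18), -1403) = -(4 - 36279/112*(-1403) + 139*(12 - 1403)**2/336 - (-1 + 18)*(12 - 1403)**2/2352 + (261/784)*(-1 + 18)*(-1403)) = -(4 + 50899437/112 + (139/336)*(-1391)**2 - 1/2352*17*(-1391)**2 + (261/784)*17*(-1403)) = -(4 + 50899437/112 + (139/336)*1934881 - 1/2352*17*1934881 - 6225111/784) = -(4 + 50899437/112 + 268948459/336 - 32892977/2352 - 6225111/784) = -1*362496061/294 = -362496061/294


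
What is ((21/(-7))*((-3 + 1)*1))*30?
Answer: 180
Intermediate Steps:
((21/(-7))*((-3 + 1)*1))*30 = ((21*(-⅐))*(-2*1))*30 = -3*(-2)*30 = 6*30 = 180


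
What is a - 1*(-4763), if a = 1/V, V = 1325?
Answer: 6310976/1325 ≈ 4763.0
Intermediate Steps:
a = 1/1325 ≈ 0.00075472
a - 1*(-4763) = 1/1325 - 1*(-4763) = 1/1325 + 4763 = 6310976/1325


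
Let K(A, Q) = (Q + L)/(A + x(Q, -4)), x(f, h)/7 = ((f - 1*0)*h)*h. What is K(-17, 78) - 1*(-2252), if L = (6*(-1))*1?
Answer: 19635260/8719 ≈ 2252.0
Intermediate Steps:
L = -6 (L = -6*1 = -6)
x(f, h) = 7*f*h² (x(f, h) = 7*(((f - 1*0)*h)*h) = 7*(((f + 0)*h)*h) = 7*((f*h)*h) = 7*(f*h²) = 7*f*h²)
K(A, Q) = (-6 + Q)/(A + 112*Q) (K(A, Q) = (Q - 6)/(A + 7*Q*(-4)²) = (-6 + Q)/(A + 7*Q*16) = (-6 + Q)/(A + 112*Q))
K(-17, 78) - 1*(-2252) = (-6 + 78)/(-17 + 112*78) - 1*(-2252) = 72/(-17 + 8736) + 2252 = 72/8719 + 2252 = 19635260/8719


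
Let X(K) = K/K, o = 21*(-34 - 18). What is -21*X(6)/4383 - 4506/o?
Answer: 1095937/265902 ≈ 4.1216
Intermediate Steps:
o = -1092 (o = 21*(-52) = -1092)
X(K) = 1
-21*X(6)/4383 - 4506/o = -21*1/4383 - 4506/(-1092) = -21*1/4383 - 4506*(-1/1092) = -7/1461 + 751/182 = 1095937/265902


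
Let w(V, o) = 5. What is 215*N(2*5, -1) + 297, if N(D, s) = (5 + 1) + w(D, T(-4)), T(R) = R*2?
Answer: 2662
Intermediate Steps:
T(R) = 2*R
N(D, s) = 11 (N(D, s) = (5 + 1) + 5 = 6 + 5 = 11)
215*N(2*5, -1) + 297 = 215*11 + 297 = 2365 + 297 = 2662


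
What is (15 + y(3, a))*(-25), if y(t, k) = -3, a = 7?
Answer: -300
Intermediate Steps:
(15 + y(3, a))*(-25) = (15 - 3)*(-25) = 12*(-25) = -300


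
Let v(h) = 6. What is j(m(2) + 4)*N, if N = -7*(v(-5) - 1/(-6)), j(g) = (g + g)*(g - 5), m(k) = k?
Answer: -518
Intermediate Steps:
j(g) = 2*g*(-5 + g) (j(g) = (2*g)*(-5 + g) = 2*g*(-5 + g))
N = -259/6 (N = -7*(6 - 1/(-6)) = -7*(6 - (-1)/6) = -7*(6 - 1*(-⅙)) = -7*(6 + ⅙) = -7*37/6 = -259/6 ≈ -43.167)
j(m(2) + 4)*N = (2*(2 + 4)*(-5 + (2 + 4)))*(-259/6) = (2*6*(-5 + 6))*(-259/6) = (2*6*1)*(-259/6) = 12*(-259/6) = -518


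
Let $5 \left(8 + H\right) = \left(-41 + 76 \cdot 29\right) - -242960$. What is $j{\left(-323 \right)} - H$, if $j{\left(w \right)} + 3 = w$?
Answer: $- \frac{246713}{5} \approx -49343.0$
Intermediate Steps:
$j{\left(w \right)} = -3 + w$
$H = \frac{245083}{5}$ ($H = -8 + \frac{\left(-41 + 76 \cdot 29\right) - -242960}{5} = -8 + \frac{\left(-41 + 2204\right) + 242960}{5} = -8 + \frac{2163 + 242960}{5} = -8 + \frac{1}{5} \cdot 245123 = -8 + \frac{245123}{5} = \frac{245083}{5} \approx 49017.0$)
$j{\left(-323 \right)} - H = \left(-3 - 323\right) - \frac{245083}{5} = -326 - \frac{245083}{5} = - \frac{246713}{5}$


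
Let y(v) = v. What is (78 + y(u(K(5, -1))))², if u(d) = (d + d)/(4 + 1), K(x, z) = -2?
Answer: 148996/25 ≈ 5959.8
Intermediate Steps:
u(d) = 2*d/5 (u(d) = (2*d)/5 = (2*d)*(⅕) = 2*d/5)
(78 + y(u(K(5, -1))))² = (78 + (⅖)*(-2))² = (78 - ⅘)² = (386/5)² = 148996/25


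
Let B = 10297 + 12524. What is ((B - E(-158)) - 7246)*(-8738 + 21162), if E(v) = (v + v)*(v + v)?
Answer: -1047107144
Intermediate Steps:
B = 22821
E(v) = 4*v**2 (E(v) = (2*v)*(2*v) = 4*v**2)
((B - E(-158)) - 7246)*(-8738 + 21162) = ((22821 - 4*(-158)**2) - 7246)*(-8738 + 21162) = ((22821 - 4*24964) - 7246)*12424 = ((22821 - 1*99856) - 7246)*12424 = ((22821 - 99856) - 7246)*12424 = (-77035 - 7246)*12424 = -84281*12424 = -1047107144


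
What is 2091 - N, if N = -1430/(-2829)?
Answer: 5914009/2829 ≈ 2090.5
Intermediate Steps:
N = 1430/2829 (N = -1430*(-1/2829) = 1430/2829 ≈ 0.50548)
2091 - N = 2091 - 1*1430/2829 = 2091 - 1430/2829 = 5914009/2829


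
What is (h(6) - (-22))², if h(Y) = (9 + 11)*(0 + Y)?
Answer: 20164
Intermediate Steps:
h(Y) = 20*Y
(h(6) - (-22))² = (20*6 - (-22))² = (120 - 1*(-22))² = (120 + 22)² = 142² = 20164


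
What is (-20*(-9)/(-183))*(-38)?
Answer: 2280/61 ≈ 37.377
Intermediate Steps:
(-20*(-9)/(-183))*(-38) = (180*(-1/183))*(-38) = -60/61*(-38) = 2280/61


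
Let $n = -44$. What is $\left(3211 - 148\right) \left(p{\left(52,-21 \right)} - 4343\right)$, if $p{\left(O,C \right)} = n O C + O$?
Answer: $134027691$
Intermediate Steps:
$p{\left(O,C \right)} = O - 44 C O$ ($p{\left(O,C \right)} = - 44 O C + O = - 44 C O + O = O - 44 C O$)
$\left(3211 - 148\right) \left(p{\left(52,-21 \right)} - 4343\right) = \left(3211 - 148\right) \left(52 \left(1 - -924\right) - 4343\right) = 3063 \left(52 \left(1 + 924\right) - 4343\right) = 3063 \left(52 \cdot 925 - 4343\right) = 3063 \left(48100 - 4343\right) = 3063 \cdot 43757 = 134027691$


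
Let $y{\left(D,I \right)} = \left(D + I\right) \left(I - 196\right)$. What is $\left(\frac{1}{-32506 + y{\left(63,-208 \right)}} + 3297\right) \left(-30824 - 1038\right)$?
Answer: $- \frac{1369524011449}{13037} \approx -1.0505 \cdot 10^{8}$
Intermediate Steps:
$y{\left(D,I \right)} = \left(-196 + I\right) \left(D + I\right)$ ($y{\left(D,I \right)} = \left(D + I\right) \left(-196 + I\right) = \left(-196 + I\right) \left(D + I\right)$)
$\left(\frac{1}{-32506 + y{\left(63,-208 \right)}} + 3297\right) \left(-30824 - 1038\right) = \left(\frac{1}{-32506 + \left(\left(-208\right)^{2} - 12348 - -40768 + 63 \left(-208\right)\right)} + 3297\right) \left(-30824 - 1038\right) = \left(\frac{1}{-32506 + \left(43264 - 12348 + 40768 - 13104\right)} + 3297\right) \left(-31862\right) = \left(\frac{1}{-32506 + 58580} + 3297\right) \left(-31862\right) = \left(\frac{1}{26074} + 3297\right) \left(-31862\right) = \frac{85965979}{26074} \left(-31862\right) = - \frac{1369524011449}{13037}$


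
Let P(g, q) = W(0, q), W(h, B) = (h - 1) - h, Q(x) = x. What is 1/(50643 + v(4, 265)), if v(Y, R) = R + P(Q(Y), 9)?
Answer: 1/50907 ≈ 1.9644e-5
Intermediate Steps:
W(h, B) = -1 (W(h, B) = (-1 + h) - h = -1)
P(g, q) = -1
v(Y, R) = -1 + R (v(Y, R) = R - 1 = -1 + R)
1/(50643 + v(4, 265)) = 1/(50643 + (-1 + 265)) = 1/(50643 + 264) = 1/50907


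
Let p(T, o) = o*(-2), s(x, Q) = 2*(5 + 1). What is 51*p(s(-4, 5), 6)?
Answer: -612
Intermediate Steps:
s(x, Q) = 12 (s(x, Q) = 2*6 = 12)
p(T, o) = -2*o
51*p(s(-4, 5), 6) = 51*(-2*6) = 51*(-12) = -612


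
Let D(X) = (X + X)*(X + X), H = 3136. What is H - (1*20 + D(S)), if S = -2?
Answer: 3100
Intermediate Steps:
D(X) = 4*X² (D(X) = (2*X)*(2*X) = 4*X²)
H - (1*20 + D(S)) = 3136 - (1*20 + 4*(-2)²) = 3136 - (20 + 4*4) = 3136 - (20 + 16) = 3136 - 1*36 = 3136 - 36 = 3100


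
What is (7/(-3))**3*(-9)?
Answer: 343/3 ≈ 114.33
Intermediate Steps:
(7/(-3))**3*(-9) = (7*(-1/3))**3*(-9) = (-7/3)**3*(-9) = -343/27*(-9) = 343/3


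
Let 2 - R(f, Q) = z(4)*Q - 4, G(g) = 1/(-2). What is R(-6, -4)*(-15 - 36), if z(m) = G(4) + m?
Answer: -1020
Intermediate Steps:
G(g) = -1/2
z(m) = -1/2 + m
R(f, Q) = 6 - 7*Q/2 (R(f, Q) = 2 - ((-1/2 + 4)*Q - 4) = 2 - (7*Q/2 - 4) = 2 - (-4 + 7*Q/2) = 2 + (4 - 7*Q/2) = 6 - 7*Q/2)
R(-6, -4)*(-15 - 36) = (6 - 7/2*(-4))*(-15 - 36) = (6 + 14)*(-51) = 20*(-51) = -1020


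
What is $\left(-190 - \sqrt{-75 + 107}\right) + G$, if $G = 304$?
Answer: $114 - 4 \sqrt{2} \approx 108.34$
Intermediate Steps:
$\left(-190 - \sqrt{-75 + 107}\right) + G = \left(-190 - \sqrt{-75 + 107}\right) + 304 = \left(-190 - \sqrt{32}\right) + 304 = \left(-190 - 4 \sqrt{2}\right) + 304 = 114 - 4 \sqrt{2}$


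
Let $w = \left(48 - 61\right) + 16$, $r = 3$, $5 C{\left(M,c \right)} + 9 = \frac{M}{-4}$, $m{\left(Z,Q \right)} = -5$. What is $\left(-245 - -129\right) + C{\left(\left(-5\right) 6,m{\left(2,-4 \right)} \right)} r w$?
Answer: $- \frac{1187}{10} \approx -118.7$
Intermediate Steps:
$C{\left(M,c \right)} = - \frac{9}{5} - \frac{M}{20}$ ($C{\left(M,c \right)} = - \frac{9}{5} + \frac{M \frac{1}{-4}}{5} = - \frac{9}{5} + \frac{M \left(- \frac{1}{4}\right)}{5} = - \frac{9}{5} + \frac{\left(- \frac{1}{4}\right) M}{5} = - \frac{9}{5} - \frac{M}{20}$)
$w = 3$ ($w = -13 + 16 = 3$)
$\left(-245 - -129\right) + C{\left(\left(-5\right) 6,m{\left(2,-4 \right)} \right)} r w = \left(-245 - -129\right) + \left(- \frac{9}{5} - \frac{\left(-5\right) 6}{20}\right) 3 \cdot 3 = \left(-245 + 129\right) + \left(- \frac{9}{5} - - \frac{3}{2}\right) 3 \cdot 3 = -116 + \left(- \frac{9}{5} + \frac{3}{2}\right) 3 \cdot 3 = -116 + \left(- \frac{3}{10}\right) 3 \cdot 3 = -116 - \frac{27}{10} = - \frac{1187}{10}$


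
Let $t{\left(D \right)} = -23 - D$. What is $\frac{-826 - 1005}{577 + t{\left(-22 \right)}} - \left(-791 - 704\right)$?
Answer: $\frac{859289}{576} \approx 1491.8$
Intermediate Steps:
$\frac{-826 - 1005}{577 + t{\left(-22 \right)}} - \left(-791 - 704\right) = \frac{-826 - 1005}{577 - 1} - \left(-791 - 704\right) = - \frac{1831}{577 + \left(-23 + 22\right)} - -1495 = - \frac{1831}{577 - 1} + 1495 = - \frac{1831}{576} + 1495 = \frac{859289}{576}$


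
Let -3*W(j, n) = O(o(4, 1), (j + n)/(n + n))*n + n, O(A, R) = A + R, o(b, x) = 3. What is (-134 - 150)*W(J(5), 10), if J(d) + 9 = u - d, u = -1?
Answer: 3550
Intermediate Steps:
J(d) = -10 - d (J(d) = -9 + (-1 - d) = -10 - d)
W(j, n) = -n/3 - n*(3 + (j + n)/(2*n))/3 (W(j, n) = -((3 + (j + n)/(n + n))*n + n)/3 = -((3 + (j + n)/((2*n)))*n + n)/3 = -((3 + (j + n)*(1/(2*n)))*n + n)/3 = -((3 + (j + n)/(2*n))*n + n)/3 = -(n*(3 + (j + n)/(2*n)) + n)/3 = -(n + n*(3 + (j + n)/(2*n)))/3 = -n/3 - n*(3 + (j + n)/(2*n))/3)
(-134 - 150)*W(J(5), 10) = (-134 - 150)*(-3/2*10 - (-10 - 1*5)/6) = -284*(-15 - (-10 - 5)/6) = -284*(-15 - ⅙*(-15)) = -284*(-15 + 5/2) = -284*(-25/2) = 3550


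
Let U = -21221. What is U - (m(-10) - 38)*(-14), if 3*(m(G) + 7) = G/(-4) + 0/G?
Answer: -65518/3 ≈ -21839.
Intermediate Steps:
m(G) = -7 - G/12 (m(G) = -7 + (G/(-4) + 0/G)/3 = -7 + (G*(-1/4) + 0)/3 = -7 + (-G/4 + 0)/3 = -7 + (-G/4)/3 = -7 - G/12)
U - (m(-10) - 38)*(-14) = -21221 - ((-7 - 1/12*(-10)) - 38)*(-14) = -21221 - ((-7 + 5/6) - 38)*(-14) = -21221 - (-37/6 - 38)*(-14) = -21221 - (-265)*(-14)/6 = -21221 - 1*1855/3 = -21221 - 1855/3 = -65518/3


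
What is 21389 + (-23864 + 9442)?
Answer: 6967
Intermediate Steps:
21389 + (-23864 + 9442) = 21389 - 14422 = 6967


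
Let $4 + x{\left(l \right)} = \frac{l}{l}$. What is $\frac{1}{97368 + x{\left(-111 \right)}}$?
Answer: $\frac{1}{97365} \approx 1.0271 \cdot 10^{-5}$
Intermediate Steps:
$x{\left(l \right)} = -3$ ($x{\left(l \right)} = -4 + \frac{l}{l} = -4 + 1 = -3$)
$\frac{1}{97368 + x{\left(-111 \right)}} = \frac{1}{97368 - 3} = \frac{1}{97365}$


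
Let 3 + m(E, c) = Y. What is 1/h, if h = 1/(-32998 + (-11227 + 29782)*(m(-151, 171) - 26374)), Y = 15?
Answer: -489179908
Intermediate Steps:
m(E, c) = 12 (m(E, c) = -3 + 15 = 12)
h = -1/489179908 (h = 1/(-32998 + (-11227 + 29782)*(12 - 26374)) = 1/(-32998 + 18555*(-26362)) = 1/(-32998 - 489146910) = 1/(-489179908) = -1/489179908 ≈ -2.0442e-9)
1/h = 1/(-1/489179908) = -489179908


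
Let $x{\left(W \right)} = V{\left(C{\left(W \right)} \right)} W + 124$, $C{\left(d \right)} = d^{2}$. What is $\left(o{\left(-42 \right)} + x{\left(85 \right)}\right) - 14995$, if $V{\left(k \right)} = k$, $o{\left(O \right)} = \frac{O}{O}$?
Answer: $599255$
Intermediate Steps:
$o{\left(O \right)} = 1$
$x{\left(W \right)} = 124 + W^{3}$ ($x{\left(W \right)} = W^{2} W + 124 = W^{3} + 124 = 124 + W^{3}$)
$\left(o{\left(-42 \right)} + x{\left(85 \right)}\right) - 14995 = \left(1 + \left(124 + 85^{3}\right)\right) - 14995 = \left(1 + \left(124 + 614125\right)\right) - 14995 = \left(1 + 614249\right) - 14995 = 614250 - 14995 = 599255$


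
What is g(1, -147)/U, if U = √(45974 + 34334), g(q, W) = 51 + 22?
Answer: 73*√20077/40154 ≈ 0.25760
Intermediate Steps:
g(q, W) = 73
U = 2*√20077 (U = √80308 = 2*√20077 ≈ 283.39)
g(1, -147)/U = 73/((2*√20077)) = 73*(√20077/40154) = 73*√20077/40154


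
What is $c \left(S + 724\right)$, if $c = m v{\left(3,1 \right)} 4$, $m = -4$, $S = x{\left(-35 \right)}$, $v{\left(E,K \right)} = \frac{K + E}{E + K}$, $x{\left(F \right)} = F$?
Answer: $-11024$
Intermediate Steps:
$v{\left(E,K \right)} = 1$ ($v{\left(E,K \right)} = \frac{E + K}{E + K} = 1$)
$S = -35$
$c = -16$ ($c = \left(-4\right) 1 \cdot 4 = \left(-4\right) 4 = -16$)
$c \left(S + 724\right) = - 16 \left(-35 + 724\right) = \left(-16\right) 689 = -11024$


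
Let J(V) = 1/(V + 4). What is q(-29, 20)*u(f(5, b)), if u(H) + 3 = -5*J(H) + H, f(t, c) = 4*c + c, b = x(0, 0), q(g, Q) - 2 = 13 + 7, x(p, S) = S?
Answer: -187/2 ≈ -93.500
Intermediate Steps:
q(g, Q) = 22 (q(g, Q) = 2 + (13 + 7) = 2 + 20 = 22)
b = 0
J(V) = 1/(4 + V)
f(t, c) = 5*c
u(H) = -3 + H - 5/(4 + H) (u(H) = -3 + (-5/(4 + H) + H) = -3 + (H - 5/(4 + H)) = -3 + H - 5/(4 + H))
q(-29, 20)*u(f(5, b)) = 22*((-17 + 5*0 + (5*0)**2)/(4 + 5*0)) = 22*((-17 + 0 + 0**2)/(4 + 0)) = 22*((-17 + 0 + 0)/4) = 22*((1/4)*(-17)) = 22*(-17/4) = -187/2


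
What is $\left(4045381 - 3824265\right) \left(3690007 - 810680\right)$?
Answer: $636665268932$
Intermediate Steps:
$\left(4045381 - 3824265\right) \left(3690007 - 810680\right) = 221116 \cdot 2879327 = 636665268932$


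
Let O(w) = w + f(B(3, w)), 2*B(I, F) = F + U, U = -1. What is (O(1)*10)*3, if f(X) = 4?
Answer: 150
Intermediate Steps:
B(I, F) = -½ + F/2 (B(I, F) = (F - 1)/2 = (-1 + F)/2 = -½ + F/2)
O(w) = 4 + w (O(w) = w + 4 = 4 + w)
(O(1)*10)*3 = ((4 + 1)*10)*3 = (5*10)*3 = 50*3 = 150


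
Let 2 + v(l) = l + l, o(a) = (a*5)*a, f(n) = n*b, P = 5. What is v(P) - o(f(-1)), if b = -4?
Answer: -72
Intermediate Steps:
f(n) = -4*n (f(n) = n*(-4) = -4*n)
o(a) = 5*a² (o(a) = (5*a)*a = 5*a²)
v(l) = -2 + 2*l (v(l) = -2 + (l + l) = -2 + 2*l)
v(P) - o(f(-1)) = (-2 + 2*5) - 5*(-4*(-1))² = (-2 + 10) - 5*4² = 8 - 5*16 = 8 - 1*80 = 8 - 80 = -72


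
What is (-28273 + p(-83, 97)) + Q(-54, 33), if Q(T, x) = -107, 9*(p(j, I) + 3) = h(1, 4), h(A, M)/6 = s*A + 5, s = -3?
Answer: -85145/3 ≈ -28382.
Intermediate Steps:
h(A, M) = 30 - 18*A (h(A, M) = 6*(-3*A + 5) = 6*(5 - 3*A) = 30 - 18*A)
p(j, I) = -5/3 (p(j, I) = -3 + (30 - 18*1)/9 = -3 + (30 - 18)/9 = -3 + (⅑)*12 = -3 + 4/3 = -5/3)
(-28273 + p(-83, 97)) + Q(-54, 33) = (-28273 - 5/3) - 107 = -84824/3 - 107 = -85145/3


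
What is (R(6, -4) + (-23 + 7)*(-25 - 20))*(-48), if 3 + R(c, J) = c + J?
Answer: -34512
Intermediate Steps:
R(c, J) = -3 + J + c (R(c, J) = -3 + (c + J) = -3 + (J + c) = -3 + J + c)
(R(6, -4) + (-23 + 7)*(-25 - 20))*(-48) = ((-3 - 4 + 6) + (-23 + 7)*(-25 - 20))*(-48) = (-1 - 16*(-45))*(-48) = (-1 + 720)*(-48) = 719*(-48) = -34512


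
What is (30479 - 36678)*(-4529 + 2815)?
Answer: 10625086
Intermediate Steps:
(30479 - 36678)*(-4529 + 2815) = -6199*(-1714) = 10625086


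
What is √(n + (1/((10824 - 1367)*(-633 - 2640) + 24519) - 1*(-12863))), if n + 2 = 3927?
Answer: √16058664700068020190/30928242 ≈ 129.57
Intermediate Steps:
n = 3925 (n = -2 + 3927 = 3925)
√(n + (1/((10824 - 1367)*(-633 - 2640) + 24519) - 1*(-12863))) = √(3925 + (1/((10824 - 1367)*(-633 - 2640) + 24519) - 1*(-12863))) = √(3925 + (1/(9457*(-3273) + 24519) + 12863)) = √(3925 + (1/(-30952761 + 24519) + 12863)) = √(3925 + (1/(-30928242) + 12863)) = √(3925 + (-1/30928242 + 12863)) = √(3925 + 397829976845/30928242) = √(519223326695/30928242) = √16058664700068020190/30928242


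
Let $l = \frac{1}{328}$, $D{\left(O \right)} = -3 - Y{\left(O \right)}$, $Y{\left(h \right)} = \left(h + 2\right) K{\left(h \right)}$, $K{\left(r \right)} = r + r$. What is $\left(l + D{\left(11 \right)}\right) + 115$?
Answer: $- \frac{57071}{328} \approx -174.0$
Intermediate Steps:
$K{\left(r \right)} = 2 r$
$Y{\left(h \right)} = 2 h \left(2 + h\right)$ ($Y{\left(h \right)} = \left(h + 2\right) 2 h = \left(2 + h\right) 2 h = 2 h \left(2 + h\right)$)
$D{\left(O \right)} = -3 - 2 O \left(2 + O\right)$
$l = \frac{1}{328} \approx 0.0030488$
$\left(l + D{\left(11 \right)}\right) + 115 = \left(\frac{1}{328} - \left(3 + 22 \left(2 + 11\right)\right)\right) + 115 = \left(\frac{1}{328} - \left(3 + 22 \cdot 13\right)\right) + 115 = \left(\frac{1}{328} - 289\right) + 115 = - \frac{94791}{328} + 115 = - \frac{57071}{328}$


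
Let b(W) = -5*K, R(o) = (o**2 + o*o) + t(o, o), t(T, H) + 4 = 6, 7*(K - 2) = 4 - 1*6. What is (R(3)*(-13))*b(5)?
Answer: 15600/7 ≈ 2228.6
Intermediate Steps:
K = 12/7 (K = 2 + (4 - 1*6)/7 = 2 + (4 - 6)/7 = 2 + (1/7)*(-2) = 2 - 2/7 = 12/7 ≈ 1.7143)
t(T, H) = 2 (t(T, H) = -4 + 6 = 2)
R(o) = 2 + 2*o**2 (R(o) = (o**2 + o*o) + 2 = (o**2 + o**2) + 2 = 2*o**2 + 2 = 2 + 2*o**2)
b(W) = -60/7 (b(W) = -5*12/7 = -60/7)
(R(3)*(-13))*b(5) = ((2 + 2*3**2)*(-13))*(-60/7) = ((2 + 2*9)*(-13))*(-60/7) = ((2 + 18)*(-13))*(-60/7) = (20*(-13))*(-60/7) = -260*(-60/7) = 15600/7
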